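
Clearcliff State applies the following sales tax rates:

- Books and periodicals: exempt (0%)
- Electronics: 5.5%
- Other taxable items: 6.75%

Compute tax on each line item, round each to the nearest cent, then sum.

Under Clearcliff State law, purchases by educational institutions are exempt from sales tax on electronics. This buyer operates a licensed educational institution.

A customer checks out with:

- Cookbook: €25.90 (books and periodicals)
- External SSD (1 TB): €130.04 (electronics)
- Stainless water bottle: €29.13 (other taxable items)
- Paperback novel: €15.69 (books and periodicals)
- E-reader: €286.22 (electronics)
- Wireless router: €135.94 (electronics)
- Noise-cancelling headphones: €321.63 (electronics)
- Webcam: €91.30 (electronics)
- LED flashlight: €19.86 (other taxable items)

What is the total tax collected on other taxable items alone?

Stainless water bottle €29.13: other taxable items → 6.75% → €1.97
LED flashlight €19.86: other taxable items → 6.75% → €1.34
Tax on other taxable items = €1.97 + €1.34 = €3.31

€3.31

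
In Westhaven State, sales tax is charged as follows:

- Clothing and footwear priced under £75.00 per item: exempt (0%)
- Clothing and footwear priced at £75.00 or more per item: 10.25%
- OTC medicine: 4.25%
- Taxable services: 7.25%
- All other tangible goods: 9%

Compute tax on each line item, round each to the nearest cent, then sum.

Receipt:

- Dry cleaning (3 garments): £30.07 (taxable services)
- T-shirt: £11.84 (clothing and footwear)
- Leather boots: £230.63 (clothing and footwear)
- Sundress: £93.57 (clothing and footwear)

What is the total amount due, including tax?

£401.52

Dry cleaning (3 garments) £30.07: taxable services → 7.25% → £2.18
T-shirt £11.84: clothing and footwear, under £75.00 → 0% → £0.00
Leather boots £230.63: clothing and footwear, £75.00 or more → 10.25% → £23.64
Sundress £93.57: clothing and footwear, £75.00 or more → 10.25% → £9.59
Subtotal = £366.11; tax = £35.41; total due = £401.52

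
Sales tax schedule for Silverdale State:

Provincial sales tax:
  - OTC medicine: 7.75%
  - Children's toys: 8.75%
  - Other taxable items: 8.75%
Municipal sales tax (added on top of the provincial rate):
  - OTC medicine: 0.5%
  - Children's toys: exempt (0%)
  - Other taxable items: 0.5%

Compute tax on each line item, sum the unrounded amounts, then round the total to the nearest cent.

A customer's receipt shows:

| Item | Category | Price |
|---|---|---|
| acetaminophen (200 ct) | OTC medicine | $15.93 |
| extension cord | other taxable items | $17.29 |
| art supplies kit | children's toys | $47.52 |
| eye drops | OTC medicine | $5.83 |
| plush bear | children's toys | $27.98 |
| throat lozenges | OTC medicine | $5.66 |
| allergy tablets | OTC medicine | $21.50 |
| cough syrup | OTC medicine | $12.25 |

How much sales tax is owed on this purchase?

Acetaminophen (200 ct) $15.93: OTC medicine → 7.75% + 0.5% municipal = 8.25% → $1.314225
Extension cord $17.29: other taxable items → 8.75% + 0.5% municipal = 9.25% → $1.599325
Art supplies kit $47.52: children's toys → 8.75% + 0% municipal = 8.75% → $4.158
Eye drops $5.83: OTC medicine → 7.75% + 0.5% municipal = 8.25% → $0.480975
Plush bear $27.98: children's toys → 8.75% + 0% municipal = 8.75% → $2.44825
Throat lozenges $5.66: OTC medicine → 7.75% + 0.5% municipal = 8.25% → $0.46695
Allergy tablets $21.50: OTC medicine → 7.75% + 0.5% municipal = 8.25% → $1.77375
Cough syrup $12.25: OTC medicine → 7.75% + 0.5% municipal = 8.25% → $1.010625
Unrounded tax sum = $13.2521 → $13.25

$13.25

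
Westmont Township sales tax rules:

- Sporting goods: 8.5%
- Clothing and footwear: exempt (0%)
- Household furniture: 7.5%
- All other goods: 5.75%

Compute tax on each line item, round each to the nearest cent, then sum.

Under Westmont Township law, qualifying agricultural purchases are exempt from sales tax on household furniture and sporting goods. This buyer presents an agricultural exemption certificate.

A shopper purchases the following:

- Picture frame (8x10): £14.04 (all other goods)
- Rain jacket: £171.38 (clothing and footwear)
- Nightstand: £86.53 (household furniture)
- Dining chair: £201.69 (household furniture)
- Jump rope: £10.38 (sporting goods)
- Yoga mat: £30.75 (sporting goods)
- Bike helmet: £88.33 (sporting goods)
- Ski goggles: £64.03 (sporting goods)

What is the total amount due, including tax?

Picture frame (8x10) £14.04: all other goods → 5.75% → £0.81
Rain jacket £171.38: clothing and footwear → 0% → £0.00
Nightstand £86.53: household furniture, buyer-exempt → 0% → £0.00
Dining chair £201.69: household furniture, buyer-exempt → 0% → £0.00
Jump rope £10.38: sporting goods, buyer-exempt → 0% → £0.00
Yoga mat £30.75: sporting goods, buyer-exempt → 0% → £0.00
Bike helmet £88.33: sporting goods, buyer-exempt → 0% → £0.00
Ski goggles £64.03: sporting goods, buyer-exempt → 0% → £0.00
Subtotal = £667.13; tax = £0.81; total due = £667.94

£667.94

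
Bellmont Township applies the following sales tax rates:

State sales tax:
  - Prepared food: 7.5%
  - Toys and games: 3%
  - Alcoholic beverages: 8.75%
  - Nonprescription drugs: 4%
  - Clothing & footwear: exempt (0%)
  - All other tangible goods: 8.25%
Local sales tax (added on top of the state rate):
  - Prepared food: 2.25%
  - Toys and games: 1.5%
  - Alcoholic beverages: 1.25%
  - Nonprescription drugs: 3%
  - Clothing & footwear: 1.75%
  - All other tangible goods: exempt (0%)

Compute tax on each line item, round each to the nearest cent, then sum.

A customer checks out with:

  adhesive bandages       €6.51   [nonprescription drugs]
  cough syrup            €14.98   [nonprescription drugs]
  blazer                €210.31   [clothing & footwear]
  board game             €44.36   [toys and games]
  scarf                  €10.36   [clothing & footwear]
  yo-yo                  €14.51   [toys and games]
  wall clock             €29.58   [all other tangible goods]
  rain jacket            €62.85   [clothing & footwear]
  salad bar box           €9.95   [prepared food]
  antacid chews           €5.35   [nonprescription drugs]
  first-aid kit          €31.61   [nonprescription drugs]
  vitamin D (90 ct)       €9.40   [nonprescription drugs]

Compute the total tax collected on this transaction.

Adhesive bandages €6.51: nonprescription drugs → 4% + 3% local = 7% → €0.46
Cough syrup €14.98: nonprescription drugs → 4% + 3% local = 7% → €1.05
Blazer €210.31: clothing & footwear → 0% + 1.75% local = 1.75% → €3.68
Board game €44.36: toys and games → 3% + 1.5% local = 4.5% → €2.00
Scarf €10.36: clothing & footwear → 0% + 1.75% local = 1.75% → €0.18
Yo-yo €14.51: toys and games → 3% + 1.5% local = 4.5% → €0.65
Wall clock €29.58: all other tangible goods → 8.25% + 0% local = 8.25% → €2.44
Rain jacket €62.85: clothing & footwear → 0% + 1.75% local = 1.75% → €1.10
Salad bar box €9.95: prepared food → 7.5% + 2.25% local = 9.75% → €0.97
Antacid chews €5.35: nonprescription drugs → 4% + 3% local = 7% → €0.37
First-aid kit €31.61: nonprescription drugs → 4% + 3% local = 7% → €2.21
Vitamin D (90 ct) €9.40: nonprescription drugs → 4% + 3% local = 7% → €0.66
Total tax = €0.46 + €1.05 + €3.68 + €2.00 + €0.18 + €0.65 + €2.44 + €1.10 + €0.97 + €0.37 + €2.21 + €0.66 = €15.77

€15.77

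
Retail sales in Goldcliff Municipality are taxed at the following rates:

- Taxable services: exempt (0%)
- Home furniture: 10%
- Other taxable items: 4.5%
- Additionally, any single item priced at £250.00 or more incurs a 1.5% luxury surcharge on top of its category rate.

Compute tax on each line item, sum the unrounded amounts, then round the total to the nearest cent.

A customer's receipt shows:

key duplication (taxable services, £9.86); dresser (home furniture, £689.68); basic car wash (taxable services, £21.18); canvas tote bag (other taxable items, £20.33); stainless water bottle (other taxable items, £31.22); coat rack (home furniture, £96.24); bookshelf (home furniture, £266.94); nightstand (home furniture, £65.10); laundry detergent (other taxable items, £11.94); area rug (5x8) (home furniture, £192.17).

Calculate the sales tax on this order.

Key duplication £9.86: taxable services → 0% → £0.00
Dresser £689.68: home furniture → 10% + 1.5% surcharge = 11.5% → £79.3132
Basic car wash £21.18: taxable services → 0% → £0.00
Canvas tote bag £20.33: other taxable items → 4.5% → £0.91485
Stainless water bottle £31.22: other taxable items → 4.5% → £1.4049
Coat rack £96.24: home furniture → 10% → £9.624
Bookshelf £266.94: home furniture → 10% + 1.5% surcharge = 11.5% → £30.6981
Nightstand £65.10: home furniture → 10% → £6.51
Laundry detergent £11.94: other taxable items → 4.5% → £0.5373
Area rug (5x8) £192.17: home furniture → 10% → £19.217
Unrounded tax sum = £148.21935 → £148.22

£148.22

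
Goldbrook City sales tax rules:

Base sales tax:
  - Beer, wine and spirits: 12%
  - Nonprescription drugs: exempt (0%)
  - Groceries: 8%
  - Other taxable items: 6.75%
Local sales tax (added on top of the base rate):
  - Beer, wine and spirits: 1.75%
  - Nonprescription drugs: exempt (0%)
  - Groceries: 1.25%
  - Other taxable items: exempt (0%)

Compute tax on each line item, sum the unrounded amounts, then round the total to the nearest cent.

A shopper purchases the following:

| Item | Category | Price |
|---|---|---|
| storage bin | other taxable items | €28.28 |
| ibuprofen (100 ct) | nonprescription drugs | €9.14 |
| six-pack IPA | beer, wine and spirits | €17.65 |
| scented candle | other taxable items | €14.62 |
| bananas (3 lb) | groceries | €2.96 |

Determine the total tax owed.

€5.60

Storage bin €28.28: other taxable items → 6.75% + 0% local = 6.75% → €1.9089
Ibuprofen (100 ct) €9.14: nonprescription drugs → 0% + 0% local = 0% → €0.00
Six-pack IPA €17.65: beer, wine and spirits → 12% + 1.75% local = 13.75% → €2.426875
Scented candle €14.62: other taxable items → 6.75% + 0% local = 6.75% → €0.98685
Bananas (3 lb) €2.96: groceries → 8% + 1.25% local = 9.25% → €0.2738
Unrounded tax sum = €5.596425 → €5.60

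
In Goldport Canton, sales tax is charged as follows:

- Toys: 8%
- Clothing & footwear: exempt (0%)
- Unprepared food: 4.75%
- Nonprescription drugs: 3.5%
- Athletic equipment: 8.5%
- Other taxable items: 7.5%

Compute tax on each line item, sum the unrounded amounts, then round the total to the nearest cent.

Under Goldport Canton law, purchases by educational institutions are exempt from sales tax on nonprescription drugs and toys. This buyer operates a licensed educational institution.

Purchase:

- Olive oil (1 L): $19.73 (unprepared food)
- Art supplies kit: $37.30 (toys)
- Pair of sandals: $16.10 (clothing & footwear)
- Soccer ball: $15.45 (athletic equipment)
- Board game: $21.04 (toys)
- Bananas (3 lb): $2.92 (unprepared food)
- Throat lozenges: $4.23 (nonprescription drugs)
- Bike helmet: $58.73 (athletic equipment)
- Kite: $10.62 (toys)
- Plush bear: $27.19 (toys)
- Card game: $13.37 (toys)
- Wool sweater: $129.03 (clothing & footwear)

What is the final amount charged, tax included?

$363.09

Olive oil (1 L) $19.73: unprepared food → 4.75% → $0.937175
Art supplies kit $37.30: toys, buyer-exempt → 0% → $0.00
Pair of sandals $16.10: clothing & footwear → 0% → $0.00
Soccer ball $15.45: athletic equipment → 8.5% → $1.31325
Board game $21.04: toys, buyer-exempt → 0% → $0.00
Bananas (3 lb) $2.92: unprepared food → 4.75% → $0.1387
Throat lozenges $4.23: nonprescription drugs, buyer-exempt → 0% → $0.00
Bike helmet $58.73: athletic equipment → 8.5% → $4.99205
Kite $10.62: toys, buyer-exempt → 0% → $0.00
Plush bear $27.19: toys, buyer-exempt → 0% → $0.00
Card game $13.37: toys, buyer-exempt → 0% → $0.00
Wool sweater $129.03: clothing & footwear → 0% → $0.00
Subtotal = $355.71; unrounded tax = $7.381175 → $7.38; total due = $363.09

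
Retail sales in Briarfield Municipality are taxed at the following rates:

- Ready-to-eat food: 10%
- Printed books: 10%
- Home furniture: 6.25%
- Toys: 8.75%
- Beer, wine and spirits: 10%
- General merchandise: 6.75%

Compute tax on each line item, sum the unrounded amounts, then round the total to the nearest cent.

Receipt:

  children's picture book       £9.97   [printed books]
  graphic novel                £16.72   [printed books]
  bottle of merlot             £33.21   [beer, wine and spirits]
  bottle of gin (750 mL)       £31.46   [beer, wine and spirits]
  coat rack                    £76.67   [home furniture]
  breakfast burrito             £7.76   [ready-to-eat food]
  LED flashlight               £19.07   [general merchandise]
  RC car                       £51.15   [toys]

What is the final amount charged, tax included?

£266.48

Children's picture book £9.97: printed books → 10% → £0.997
Graphic novel £16.72: printed books → 10% → £1.672
Bottle of merlot £33.21: beer, wine and spirits → 10% → £3.321
Bottle of gin (750 mL) £31.46: beer, wine and spirits → 10% → £3.146
Coat rack £76.67: home furniture → 6.25% → £4.791875
Breakfast burrito £7.76: ready-to-eat food → 10% → £0.776
LED flashlight £19.07: general merchandise → 6.75% → £1.287225
RC car £51.15: toys → 8.75% → £4.475625
Subtotal = £246.01; unrounded tax = £20.466725 → £20.47; total due = £266.48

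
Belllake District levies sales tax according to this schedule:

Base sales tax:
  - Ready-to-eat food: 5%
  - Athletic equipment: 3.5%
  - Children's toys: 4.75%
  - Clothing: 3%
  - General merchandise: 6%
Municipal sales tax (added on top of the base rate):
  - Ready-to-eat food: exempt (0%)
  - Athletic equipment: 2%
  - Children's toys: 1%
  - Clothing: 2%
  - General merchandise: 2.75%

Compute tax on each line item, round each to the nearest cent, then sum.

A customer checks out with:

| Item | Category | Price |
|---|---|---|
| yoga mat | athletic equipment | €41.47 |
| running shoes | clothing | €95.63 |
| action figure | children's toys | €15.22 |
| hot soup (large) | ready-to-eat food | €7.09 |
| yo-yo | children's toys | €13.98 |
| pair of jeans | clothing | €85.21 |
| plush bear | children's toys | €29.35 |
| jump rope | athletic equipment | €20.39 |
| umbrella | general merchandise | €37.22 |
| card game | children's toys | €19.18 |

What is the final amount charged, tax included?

€385.26

Yoga mat €41.47: athletic equipment → 3.5% + 2% municipal = 5.5% → €2.28
Running shoes €95.63: clothing → 3% + 2% municipal = 5% → €4.78
Action figure €15.22: children's toys → 4.75% + 1% municipal = 5.75% → €0.88
Hot soup (large) €7.09: ready-to-eat food → 5% + 0% municipal = 5% → €0.35
Yo-yo €13.98: children's toys → 4.75% + 1% municipal = 5.75% → €0.80
Pair of jeans €85.21: clothing → 3% + 2% municipal = 5% → €4.26
Plush bear €29.35: children's toys → 4.75% + 1% municipal = 5.75% → €1.69
Jump rope €20.39: athletic equipment → 3.5% + 2% municipal = 5.5% → €1.12
Umbrella €37.22: general merchandise → 6% + 2.75% municipal = 8.75% → €3.26
Card game €19.18: children's toys → 4.75% + 1% municipal = 5.75% → €1.10
Subtotal = €364.74; tax = €20.52; total due = €385.26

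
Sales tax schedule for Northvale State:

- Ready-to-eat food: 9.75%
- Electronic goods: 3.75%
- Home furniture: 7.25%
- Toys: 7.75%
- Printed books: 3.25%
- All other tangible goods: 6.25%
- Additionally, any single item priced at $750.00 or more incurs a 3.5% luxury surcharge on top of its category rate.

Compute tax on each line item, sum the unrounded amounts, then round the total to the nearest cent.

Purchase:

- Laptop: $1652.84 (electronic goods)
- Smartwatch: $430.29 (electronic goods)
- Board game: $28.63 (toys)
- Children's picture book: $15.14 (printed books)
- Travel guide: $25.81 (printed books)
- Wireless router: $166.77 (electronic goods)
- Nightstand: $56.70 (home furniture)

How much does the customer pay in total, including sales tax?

Laptop $1652.84: electronic goods → 3.75% + 3.5% surcharge = 7.25% → $119.8309
Smartwatch $430.29: electronic goods → 3.75% → $16.135875
Board game $28.63: toys → 7.75% → $2.218825
Children's picture book $15.14: printed books → 3.25% → $0.49205
Travel guide $25.81: printed books → 3.25% → $0.838825
Wireless router $166.77: electronic goods → 3.75% → $6.253875
Nightstand $56.70: home furniture → 7.25% → $4.11075
Subtotal = $2376.18; unrounded tax = $149.8811 → $149.88; total due = $2526.06

$2526.06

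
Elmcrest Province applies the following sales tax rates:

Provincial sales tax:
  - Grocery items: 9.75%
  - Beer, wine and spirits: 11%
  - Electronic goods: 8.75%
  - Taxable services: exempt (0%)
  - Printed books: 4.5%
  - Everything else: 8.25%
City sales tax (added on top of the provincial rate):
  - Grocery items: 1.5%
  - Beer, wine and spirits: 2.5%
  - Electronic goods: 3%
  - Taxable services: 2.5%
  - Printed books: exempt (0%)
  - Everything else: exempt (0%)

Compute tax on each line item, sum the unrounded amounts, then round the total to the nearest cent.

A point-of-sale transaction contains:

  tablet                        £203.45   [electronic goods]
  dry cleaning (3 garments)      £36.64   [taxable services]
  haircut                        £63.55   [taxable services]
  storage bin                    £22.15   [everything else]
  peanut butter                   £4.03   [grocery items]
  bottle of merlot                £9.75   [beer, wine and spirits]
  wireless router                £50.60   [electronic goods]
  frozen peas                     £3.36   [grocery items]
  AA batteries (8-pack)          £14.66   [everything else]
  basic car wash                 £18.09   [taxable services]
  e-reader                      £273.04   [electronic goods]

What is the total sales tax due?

£70.07

Tablet £203.45: electronic goods → 8.75% + 3% city = 11.75% → £23.905375
Dry cleaning (3 garments) £36.64: taxable services → 0% + 2.5% city = 2.5% → £0.916
Haircut £63.55: taxable services → 0% + 2.5% city = 2.5% → £1.58875
Storage bin £22.15: everything else → 8.25% + 0% city = 8.25% → £1.827375
Peanut butter £4.03: grocery items → 9.75% + 1.5% city = 11.25% → £0.453375
Bottle of merlot £9.75: beer, wine and spirits → 11% + 2.5% city = 13.5% → £1.31625
Wireless router £50.60: electronic goods → 8.75% + 3% city = 11.75% → £5.9455
Frozen peas £3.36: grocery items → 9.75% + 1.5% city = 11.25% → £0.378
AA batteries (8-pack) £14.66: everything else → 8.25% + 0% city = 8.25% → £1.20945
Basic car wash £18.09: taxable services → 0% + 2.5% city = 2.5% → £0.45225
E-reader £273.04: electronic goods → 8.75% + 3% city = 11.75% → £32.0822
Unrounded tax sum = £70.074525 → £70.07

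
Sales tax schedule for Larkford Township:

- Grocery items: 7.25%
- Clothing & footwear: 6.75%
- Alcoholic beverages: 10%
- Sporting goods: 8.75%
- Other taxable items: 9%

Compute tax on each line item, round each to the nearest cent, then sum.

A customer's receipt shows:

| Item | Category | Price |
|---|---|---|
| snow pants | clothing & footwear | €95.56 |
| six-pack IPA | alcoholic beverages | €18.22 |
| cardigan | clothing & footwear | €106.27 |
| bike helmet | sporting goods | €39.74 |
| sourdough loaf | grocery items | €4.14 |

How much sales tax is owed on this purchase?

€19.22

Snow pants €95.56: clothing & footwear → 6.75% → €6.45
Six-pack IPA €18.22: alcoholic beverages → 10% → €1.82
Cardigan €106.27: clothing & footwear → 6.75% → €7.17
Bike helmet €39.74: sporting goods → 8.75% → €3.48
Sourdough loaf €4.14: grocery items → 7.25% → €0.30
Total tax = €6.45 + €1.82 + €7.17 + €3.48 + €0.30 = €19.22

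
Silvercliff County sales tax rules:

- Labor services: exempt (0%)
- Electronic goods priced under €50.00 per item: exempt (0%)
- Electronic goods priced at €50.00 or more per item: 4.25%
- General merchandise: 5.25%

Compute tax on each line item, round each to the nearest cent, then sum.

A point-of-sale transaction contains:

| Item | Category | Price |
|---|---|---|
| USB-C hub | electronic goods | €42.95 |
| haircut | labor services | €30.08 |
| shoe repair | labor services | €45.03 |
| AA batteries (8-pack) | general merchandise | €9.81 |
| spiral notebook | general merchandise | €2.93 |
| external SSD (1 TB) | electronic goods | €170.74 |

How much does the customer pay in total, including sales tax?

€309.47

USB-C hub €42.95: electronic goods, under €50.00 → 0% → €0.00
Haircut €30.08: labor services → 0% → €0.00
Shoe repair €45.03: labor services → 0% → €0.00
AA batteries (8-pack) €9.81: general merchandise → 5.25% → €0.52
Spiral notebook €2.93: general merchandise → 5.25% → €0.15
External SSD (1 TB) €170.74: electronic goods, €50.00 or more → 4.25% → €7.26
Subtotal = €301.54; tax = €7.93; total due = €309.47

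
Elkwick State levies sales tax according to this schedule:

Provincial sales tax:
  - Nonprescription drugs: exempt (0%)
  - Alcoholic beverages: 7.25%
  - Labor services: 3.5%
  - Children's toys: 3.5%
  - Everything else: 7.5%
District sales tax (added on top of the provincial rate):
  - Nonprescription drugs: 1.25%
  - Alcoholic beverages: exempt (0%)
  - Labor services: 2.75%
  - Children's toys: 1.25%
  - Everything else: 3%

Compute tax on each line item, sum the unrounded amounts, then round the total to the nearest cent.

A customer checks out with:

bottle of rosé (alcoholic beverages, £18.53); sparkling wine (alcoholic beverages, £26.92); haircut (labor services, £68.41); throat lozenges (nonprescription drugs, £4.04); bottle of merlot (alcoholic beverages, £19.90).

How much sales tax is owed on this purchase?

Bottle of rosé £18.53: alcoholic beverages → 7.25% + 0% district = 7.25% → £1.343425
Sparkling wine £26.92: alcoholic beverages → 7.25% + 0% district = 7.25% → £1.9517
Haircut £68.41: labor services → 3.5% + 2.75% district = 6.25% → £4.275625
Throat lozenges £4.04: nonprescription drugs → 0% + 1.25% district = 1.25% → £0.0505
Bottle of merlot £19.90: alcoholic beverages → 7.25% + 0% district = 7.25% → £1.44275
Unrounded tax sum = £9.064 → £9.06

£9.06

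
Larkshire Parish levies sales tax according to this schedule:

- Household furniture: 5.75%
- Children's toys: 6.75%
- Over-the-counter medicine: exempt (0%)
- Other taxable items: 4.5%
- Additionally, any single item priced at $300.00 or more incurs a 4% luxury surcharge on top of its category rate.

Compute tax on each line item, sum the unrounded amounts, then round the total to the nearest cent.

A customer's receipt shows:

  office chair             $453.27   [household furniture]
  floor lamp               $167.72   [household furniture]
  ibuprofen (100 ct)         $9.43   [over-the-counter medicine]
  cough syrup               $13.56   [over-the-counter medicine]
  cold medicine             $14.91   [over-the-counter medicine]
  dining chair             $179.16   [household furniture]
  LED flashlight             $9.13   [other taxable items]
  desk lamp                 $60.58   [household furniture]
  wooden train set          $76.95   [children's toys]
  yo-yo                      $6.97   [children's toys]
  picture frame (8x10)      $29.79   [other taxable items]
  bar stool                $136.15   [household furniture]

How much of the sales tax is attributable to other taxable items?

$1.75

LED flashlight $9.13: other taxable items → 4.5% → $0.41085
Picture frame (8x10) $29.79: other taxable items → 4.5% → $1.34055
Tax on other taxable items: unrounded sum = $1.7514 → $1.75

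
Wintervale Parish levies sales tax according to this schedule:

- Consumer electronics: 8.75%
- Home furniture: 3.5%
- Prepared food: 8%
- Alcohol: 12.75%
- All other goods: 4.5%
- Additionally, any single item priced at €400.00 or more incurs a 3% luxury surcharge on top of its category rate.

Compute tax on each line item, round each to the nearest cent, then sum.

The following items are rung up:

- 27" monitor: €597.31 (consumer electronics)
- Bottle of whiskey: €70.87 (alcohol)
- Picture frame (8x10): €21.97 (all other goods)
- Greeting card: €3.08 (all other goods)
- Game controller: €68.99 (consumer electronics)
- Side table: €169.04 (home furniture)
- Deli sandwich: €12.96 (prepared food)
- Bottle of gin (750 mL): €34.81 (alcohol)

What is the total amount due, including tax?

€1076.82

27" monitor €597.31: consumer electronics → 8.75% + 3% surcharge = 11.75% → €70.18
Bottle of whiskey €70.87: alcohol → 12.75% → €9.04
Picture frame (8x10) €21.97: all other goods → 4.5% → €0.99
Greeting card €3.08: all other goods → 4.5% → €0.14
Game controller €68.99: consumer electronics → 8.75% → €6.04
Side table €169.04: home furniture → 3.5% → €5.92
Deli sandwich €12.96: prepared food → 8% → €1.04
Bottle of gin (750 mL) €34.81: alcohol → 12.75% → €4.44
Subtotal = €979.03; tax = €97.79; total due = €1076.82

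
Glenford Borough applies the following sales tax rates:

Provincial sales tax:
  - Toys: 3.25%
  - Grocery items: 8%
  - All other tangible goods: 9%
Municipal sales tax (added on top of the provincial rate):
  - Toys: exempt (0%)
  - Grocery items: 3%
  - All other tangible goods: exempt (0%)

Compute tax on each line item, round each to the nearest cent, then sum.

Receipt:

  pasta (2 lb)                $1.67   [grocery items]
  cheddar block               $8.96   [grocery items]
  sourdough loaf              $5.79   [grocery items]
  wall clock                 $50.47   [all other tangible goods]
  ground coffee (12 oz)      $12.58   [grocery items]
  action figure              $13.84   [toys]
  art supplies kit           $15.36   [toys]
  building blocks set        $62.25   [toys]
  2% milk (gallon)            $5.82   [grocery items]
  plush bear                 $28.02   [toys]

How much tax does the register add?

Pasta (2 lb) $1.67: grocery items → 8% + 3% municipal = 11% → $0.18
Cheddar block $8.96: grocery items → 8% + 3% municipal = 11% → $0.99
Sourdough loaf $5.79: grocery items → 8% + 3% municipal = 11% → $0.64
Wall clock $50.47: all other tangible goods → 9% + 0% municipal = 9% → $4.54
Ground coffee (12 oz) $12.58: grocery items → 8% + 3% municipal = 11% → $1.38
Action figure $13.84: toys → 3.25% + 0% municipal = 3.25% → $0.45
Art supplies kit $15.36: toys → 3.25% + 0% municipal = 3.25% → $0.50
Building blocks set $62.25: toys → 3.25% + 0% municipal = 3.25% → $2.02
2% milk (gallon) $5.82: grocery items → 8% + 3% municipal = 11% → $0.64
Plush bear $28.02: toys → 3.25% + 0% municipal = 3.25% → $0.91
Total tax = $0.18 + $0.99 + $0.64 + $4.54 + $1.38 + $0.45 + $0.50 + $2.02 + $0.64 + $0.91 = $12.25

$12.25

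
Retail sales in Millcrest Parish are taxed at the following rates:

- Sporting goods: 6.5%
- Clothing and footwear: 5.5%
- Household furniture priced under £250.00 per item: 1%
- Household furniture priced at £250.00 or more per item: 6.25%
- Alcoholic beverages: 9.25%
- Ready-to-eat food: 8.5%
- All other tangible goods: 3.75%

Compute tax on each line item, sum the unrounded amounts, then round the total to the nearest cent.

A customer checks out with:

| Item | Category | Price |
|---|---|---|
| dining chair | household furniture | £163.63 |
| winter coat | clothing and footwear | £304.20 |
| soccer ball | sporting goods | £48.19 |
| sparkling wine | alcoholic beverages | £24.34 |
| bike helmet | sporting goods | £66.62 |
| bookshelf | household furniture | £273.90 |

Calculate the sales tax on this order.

£45.20

Dining chair £163.63: household furniture, under £250.00 → 1% → £1.6363
Winter coat £304.20: clothing and footwear → 5.5% → £16.731
Soccer ball £48.19: sporting goods → 6.5% → £3.13235
Sparkling wine £24.34: alcoholic beverages → 9.25% → £2.25145
Bike helmet £66.62: sporting goods → 6.5% → £4.3303
Bookshelf £273.90: household furniture, £250.00 or more → 6.25% → £17.11875
Unrounded tax sum = £45.20015 → £45.20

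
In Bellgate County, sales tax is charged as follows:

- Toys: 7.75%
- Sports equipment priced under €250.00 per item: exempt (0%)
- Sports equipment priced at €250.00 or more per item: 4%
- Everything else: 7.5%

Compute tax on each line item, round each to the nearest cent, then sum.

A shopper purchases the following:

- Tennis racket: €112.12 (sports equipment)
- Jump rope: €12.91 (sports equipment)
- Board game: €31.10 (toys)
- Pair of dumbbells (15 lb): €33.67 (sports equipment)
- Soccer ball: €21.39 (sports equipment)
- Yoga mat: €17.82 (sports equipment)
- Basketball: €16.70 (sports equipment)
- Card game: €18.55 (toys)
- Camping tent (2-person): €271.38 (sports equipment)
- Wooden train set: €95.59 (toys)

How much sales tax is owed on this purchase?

€22.12

Tennis racket €112.12: sports equipment, under €250.00 → 0% → €0.00
Jump rope €12.91: sports equipment, under €250.00 → 0% → €0.00
Board game €31.10: toys → 7.75% → €2.41
Pair of dumbbells (15 lb) €33.67: sports equipment, under €250.00 → 0% → €0.00
Soccer ball €21.39: sports equipment, under €250.00 → 0% → €0.00
Yoga mat €17.82: sports equipment, under €250.00 → 0% → €0.00
Basketball €16.70: sports equipment, under €250.00 → 0% → €0.00
Card game €18.55: toys → 7.75% → €1.44
Camping tent (2-person) €271.38: sports equipment, €250.00 or more → 4% → €10.86
Wooden train set €95.59: toys → 7.75% → €7.41
Total tax = €2.41 + €1.44 + €10.86 + €7.41 = €22.12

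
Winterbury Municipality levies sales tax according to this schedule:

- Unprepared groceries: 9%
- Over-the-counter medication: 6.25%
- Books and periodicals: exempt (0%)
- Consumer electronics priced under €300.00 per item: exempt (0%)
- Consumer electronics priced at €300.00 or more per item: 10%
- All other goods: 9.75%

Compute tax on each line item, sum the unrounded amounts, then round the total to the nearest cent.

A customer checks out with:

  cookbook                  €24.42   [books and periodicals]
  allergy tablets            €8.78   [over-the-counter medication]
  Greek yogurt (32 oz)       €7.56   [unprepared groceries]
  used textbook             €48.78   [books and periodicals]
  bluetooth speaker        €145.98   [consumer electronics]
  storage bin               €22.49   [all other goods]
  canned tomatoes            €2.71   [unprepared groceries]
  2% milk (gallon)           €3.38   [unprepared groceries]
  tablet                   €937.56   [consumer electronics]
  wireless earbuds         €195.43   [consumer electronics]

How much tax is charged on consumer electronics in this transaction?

€93.76

Bluetooth speaker €145.98: consumer electronics, under €300.00 → 0% → €0.00
Tablet €937.56: consumer electronics, €300.00 or more → 10% → €93.756
Wireless earbuds €195.43: consumer electronics, under €300.00 → 0% → €0.00
Tax on consumer electronics: unrounded sum = €93.756 → €93.76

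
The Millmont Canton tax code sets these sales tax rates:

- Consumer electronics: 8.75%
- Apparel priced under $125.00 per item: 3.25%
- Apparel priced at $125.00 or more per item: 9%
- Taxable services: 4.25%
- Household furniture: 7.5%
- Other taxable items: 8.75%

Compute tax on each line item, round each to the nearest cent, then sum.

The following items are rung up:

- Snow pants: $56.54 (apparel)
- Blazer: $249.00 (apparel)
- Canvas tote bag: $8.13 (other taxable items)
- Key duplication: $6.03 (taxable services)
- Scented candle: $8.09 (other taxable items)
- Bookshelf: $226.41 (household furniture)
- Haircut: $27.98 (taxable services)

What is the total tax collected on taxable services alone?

$1.45

Key duplication $6.03: taxable services → 4.25% → $0.26
Haircut $27.98: taxable services → 4.25% → $1.19
Tax on taxable services = $0.26 + $1.19 = $1.45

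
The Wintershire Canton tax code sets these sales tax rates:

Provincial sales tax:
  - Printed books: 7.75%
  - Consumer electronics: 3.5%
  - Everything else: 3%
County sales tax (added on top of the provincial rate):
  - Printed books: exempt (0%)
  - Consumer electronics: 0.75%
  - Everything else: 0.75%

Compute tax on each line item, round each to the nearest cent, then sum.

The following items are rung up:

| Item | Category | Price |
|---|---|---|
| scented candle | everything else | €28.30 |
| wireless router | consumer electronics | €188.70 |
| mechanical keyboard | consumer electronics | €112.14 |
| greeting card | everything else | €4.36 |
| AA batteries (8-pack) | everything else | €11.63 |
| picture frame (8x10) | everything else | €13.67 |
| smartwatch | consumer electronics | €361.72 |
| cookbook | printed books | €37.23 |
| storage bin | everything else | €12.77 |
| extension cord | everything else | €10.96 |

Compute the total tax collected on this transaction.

€34.11

Scented candle €28.30: everything else → 3% + 0.75% county = 3.75% → €1.06
Wireless router €188.70: consumer electronics → 3.5% + 0.75% county = 4.25% → €8.02
Mechanical keyboard €112.14: consumer electronics → 3.5% + 0.75% county = 4.25% → €4.77
Greeting card €4.36: everything else → 3% + 0.75% county = 3.75% → €0.16
AA batteries (8-pack) €11.63: everything else → 3% + 0.75% county = 3.75% → €0.44
Picture frame (8x10) €13.67: everything else → 3% + 0.75% county = 3.75% → €0.51
Smartwatch €361.72: consumer electronics → 3.5% + 0.75% county = 4.25% → €15.37
Cookbook €37.23: printed books → 7.75% + 0% county = 7.75% → €2.89
Storage bin €12.77: everything else → 3% + 0.75% county = 3.75% → €0.48
Extension cord €10.96: everything else → 3% + 0.75% county = 3.75% → €0.41
Total tax = €1.06 + €8.02 + €4.77 + €0.16 + €0.44 + €0.51 + €15.37 + €2.89 + €0.48 + €0.41 = €34.11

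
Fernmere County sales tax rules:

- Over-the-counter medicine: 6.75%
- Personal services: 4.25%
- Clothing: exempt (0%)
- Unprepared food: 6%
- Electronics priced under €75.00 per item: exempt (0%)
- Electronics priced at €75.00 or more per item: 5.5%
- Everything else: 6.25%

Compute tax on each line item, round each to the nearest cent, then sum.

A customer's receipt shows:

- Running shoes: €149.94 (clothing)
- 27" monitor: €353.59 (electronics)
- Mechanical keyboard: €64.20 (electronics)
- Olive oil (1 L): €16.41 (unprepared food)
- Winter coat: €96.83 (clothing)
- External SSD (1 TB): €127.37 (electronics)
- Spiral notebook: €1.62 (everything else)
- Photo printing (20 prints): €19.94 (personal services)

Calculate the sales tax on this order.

€28.39

Running shoes €149.94: clothing → 0% → €0.00
27" monitor €353.59: electronics, €75.00 or more → 5.5% → €19.45
Mechanical keyboard €64.20: electronics, under €75.00 → 0% → €0.00
Olive oil (1 L) €16.41: unprepared food → 6% → €0.98
Winter coat €96.83: clothing → 0% → €0.00
External SSD (1 TB) €127.37: electronics, €75.00 or more → 5.5% → €7.01
Spiral notebook €1.62: everything else → 6.25% → €0.10
Photo printing (20 prints) €19.94: personal services → 4.25% → €0.85
Total tax = €19.45 + €0.98 + €7.01 + €0.10 + €0.85 = €28.39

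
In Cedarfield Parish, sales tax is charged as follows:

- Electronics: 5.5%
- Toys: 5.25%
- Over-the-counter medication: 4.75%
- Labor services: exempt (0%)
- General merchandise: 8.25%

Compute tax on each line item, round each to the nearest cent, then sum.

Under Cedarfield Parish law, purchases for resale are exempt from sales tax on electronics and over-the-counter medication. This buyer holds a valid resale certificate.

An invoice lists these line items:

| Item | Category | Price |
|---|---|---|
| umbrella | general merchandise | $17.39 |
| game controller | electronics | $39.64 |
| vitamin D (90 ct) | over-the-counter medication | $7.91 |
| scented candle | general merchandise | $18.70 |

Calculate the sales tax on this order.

Umbrella $17.39: general merchandise → 8.25% → $1.43
Game controller $39.64: electronics, buyer-exempt → 0% → $0.00
Vitamin D (90 ct) $7.91: over-the-counter medication, buyer-exempt → 0% → $0.00
Scented candle $18.70: general merchandise → 8.25% → $1.54
Total tax = $1.43 + $1.54 = $2.97

$2.97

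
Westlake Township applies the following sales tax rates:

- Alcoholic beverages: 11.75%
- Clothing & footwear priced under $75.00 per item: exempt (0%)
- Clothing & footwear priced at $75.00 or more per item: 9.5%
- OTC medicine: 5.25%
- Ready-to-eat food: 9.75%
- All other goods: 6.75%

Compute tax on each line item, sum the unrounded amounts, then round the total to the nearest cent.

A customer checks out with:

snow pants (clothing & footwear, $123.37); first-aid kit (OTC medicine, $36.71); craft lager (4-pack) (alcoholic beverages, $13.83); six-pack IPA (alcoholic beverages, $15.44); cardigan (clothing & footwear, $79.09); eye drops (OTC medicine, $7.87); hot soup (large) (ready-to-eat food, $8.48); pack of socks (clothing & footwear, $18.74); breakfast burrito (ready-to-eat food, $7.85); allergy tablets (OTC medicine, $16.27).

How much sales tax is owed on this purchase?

Snow pants $123.37: clothing & footwear, $75.00 or more → 9.5% → $11.72015
First-aid kit $36.71: OTC medicine → 5.25% → $1.927275
Craft lager (4-pack) $13.83: alcoholic beverages → 11.75% → $1.625025
Six-pack IPA $15.44: alcoholic beverages → 11.75% → $1.8142
Cardigan $79.09: clothing & footwear, $75.00 or more → 9.5% → $7.51355
Eye drops $7.87: OTC medicine → 5.25% → $0.413175
Hot soup (large) $8.48: ready-to-eat food → 9.75% → $0.8268
Pack of socks $18.74: clothing & footwear, under $75.00 → 0% → $0.00
Breakfast burrito $7.85: ready-to-eat food → 9.75% → $0.765375
Allergy tablets $16.27: OTC medicine → 5.25% → $0.854175
Unrounded tax sum = $27.459725 → $27.46

$27.46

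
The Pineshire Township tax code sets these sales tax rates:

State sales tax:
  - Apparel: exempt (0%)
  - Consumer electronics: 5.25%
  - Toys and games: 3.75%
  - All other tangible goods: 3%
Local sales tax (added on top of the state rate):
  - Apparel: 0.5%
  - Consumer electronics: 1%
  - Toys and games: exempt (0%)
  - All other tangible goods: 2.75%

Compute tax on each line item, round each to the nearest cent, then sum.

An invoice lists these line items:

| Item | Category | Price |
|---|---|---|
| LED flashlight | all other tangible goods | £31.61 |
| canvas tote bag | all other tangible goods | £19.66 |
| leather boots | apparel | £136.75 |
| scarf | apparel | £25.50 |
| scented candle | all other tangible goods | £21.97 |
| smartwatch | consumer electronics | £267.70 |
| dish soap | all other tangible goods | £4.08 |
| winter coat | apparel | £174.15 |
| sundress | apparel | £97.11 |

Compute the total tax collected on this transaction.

£23.34

LED flashlight £31.61: all other tangible goods → 3% + 2.75% local = 5.75% → £1.82
Canvas tote bag £19.66: all other tangible goods → 3% + 2.75% local = 5.75% → £1.13
Leather boots £136.75: apparel → 0% + 0.5% local = 0.5% → £0.68
Scarf £25.50: apparel → 0% + 0.5% local = 0.5% → £0.13
Scented candle £21.97: all other tangible goods → 3% + 2.75% local = 5.75% → £1.26
Smartwatch £267.70: consumer electronics → 5.25% + 1% local = 6.25% → £16.73
Dish soap £4.08: all other tangible goods → 3% + 2.75% local = 5.75% → £0.23
Winter coat £174.15: apparel → 0% + 0.5% local = 0.5% → £0.87
Sundress £97.11: apparel → 0% + 0.5% local = 0.5% → £0.49
Total tax = £1.82 + £1.13 + £0.68 + £0.13 + £1.26 + £16.73 + £0.23 + £0.87 + £0.49 = £23.34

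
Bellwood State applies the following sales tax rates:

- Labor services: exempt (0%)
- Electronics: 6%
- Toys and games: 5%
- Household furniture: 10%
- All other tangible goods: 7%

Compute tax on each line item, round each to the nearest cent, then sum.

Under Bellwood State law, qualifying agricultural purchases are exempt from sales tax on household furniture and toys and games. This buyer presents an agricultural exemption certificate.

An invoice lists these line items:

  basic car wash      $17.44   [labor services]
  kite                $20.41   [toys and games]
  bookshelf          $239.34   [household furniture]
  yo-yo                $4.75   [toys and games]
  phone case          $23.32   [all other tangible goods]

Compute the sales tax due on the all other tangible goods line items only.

Phone case $23.32: all other tangible goods → 7% → $1.63
Tax on all other tangible goods = $1.63

$1.63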